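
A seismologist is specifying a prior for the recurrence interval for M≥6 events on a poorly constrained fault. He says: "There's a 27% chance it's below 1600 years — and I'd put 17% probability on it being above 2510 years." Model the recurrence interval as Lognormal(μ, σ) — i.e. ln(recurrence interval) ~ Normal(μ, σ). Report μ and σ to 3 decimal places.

If T ~ Lognormal(μ,σ) then ln T ~ Normal(μ,σ), so the p-quantile of ln T is μ + z_p·σ.
ln(1600) = 7.378 and ln(2510) = 7.828; z_{0.27} = -0.6128, z_{0.83} = 0.9542.
σ = (7.828 − 7.378)/(0.9542 − (-0.6128)) = 0.287.
μ = 7.378 − (-0.6128)·0.287 = 7.554.

μ ≈ 7.554, σ ≈ 0.287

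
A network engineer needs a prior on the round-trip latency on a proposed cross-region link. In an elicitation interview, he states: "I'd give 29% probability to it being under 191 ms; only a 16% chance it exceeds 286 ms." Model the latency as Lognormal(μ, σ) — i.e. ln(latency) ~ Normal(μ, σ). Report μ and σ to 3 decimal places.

If T ~ Lognormal(μ,σ) then ln T ~ Normal(μ,σ), so the p-quantile of ln T is μ + z_p·σ.
ln(191) = 5.252 and ln(286) = 5.656; z_{0.29} = -0.5534, z_{0.84} = 0.9945.
σ = (5.656 − 5.252)/(0.9945 − (-0.5534)) = 0.261.
μ = 5.252 − (-0.5534)·0.261 = 5.397.

μ ≈ 5.397, σ ≈ 0.261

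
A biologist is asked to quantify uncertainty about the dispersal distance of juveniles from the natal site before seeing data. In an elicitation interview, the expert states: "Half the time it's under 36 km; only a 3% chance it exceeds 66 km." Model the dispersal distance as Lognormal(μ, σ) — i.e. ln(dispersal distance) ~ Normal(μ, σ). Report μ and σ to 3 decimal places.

μ ≈ 3.584, σ ≈ 0.322

If T ~ Lognormal(μ,σ) then ln T ~ Normal(μ,σ), so the p-quantile of ln T is μ + z_p·σ.
ln(36) = 3.584 and ln(66) = 4.19; z_{0.5} = 0, z_{0.97} = 1.881.
σ = (4.19 − 3.584)/(1.881 − (0)) = 0.322.
μ = 3.584 − (0)·0.322 = 3.584.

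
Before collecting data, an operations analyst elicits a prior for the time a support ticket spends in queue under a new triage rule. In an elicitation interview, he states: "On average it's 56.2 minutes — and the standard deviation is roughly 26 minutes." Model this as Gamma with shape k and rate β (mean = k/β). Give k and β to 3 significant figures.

For Gamma(k, rate β): mean = k/β, variance = k/β², so CV = 1/√k.
CV = SD/mean = 26/56.2 = 0.4626, hence k = 1/CV² = 4.67.
Then β = k/mean = 4.67/56.2 = 0.0831.

k ≈ 4.67, β ≈ 0.0831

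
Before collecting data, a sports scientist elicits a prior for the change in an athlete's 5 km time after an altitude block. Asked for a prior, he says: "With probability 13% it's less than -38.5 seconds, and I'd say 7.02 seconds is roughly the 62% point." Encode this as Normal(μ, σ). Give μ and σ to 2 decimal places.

The p-quantile of Normal(μ,σ) is μ + z_p·σ, with z_{0.13} = -1.126 and z_{0.62} = 0.3055.
Eliminate σ: μ = (z₂·x₁ − z₁·x₂)/(z₂ − z₁) = (0.3055·-38.5 − (-1.126)·7.02)/1.432 = -2.69.
Then σ = (x₂ − x₁)/(z₂ − z₁) = (7.02 − -38.5)/1.432 = 31.79.

μ = -2.69, σ = 31.79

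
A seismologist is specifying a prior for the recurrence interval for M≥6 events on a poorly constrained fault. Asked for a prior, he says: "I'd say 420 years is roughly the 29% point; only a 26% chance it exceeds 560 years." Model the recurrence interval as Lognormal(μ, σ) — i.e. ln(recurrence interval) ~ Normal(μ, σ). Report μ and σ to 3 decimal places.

If T ~ Lognormal(μ,σ) then ln T ~ Normal(μ,σ), so the p-quantile of ln T is μ + z_p·σ.
ln(420) = 6.04 and ln(560) = 6.328; z_{0.29} = -0.5534, z_{0.74} = 0.6433.
σ = (6.328 − 6.04)/(0.6433 − (-0.5534)) = 0.240.
μ = 6.04 − (-0.5534)·0.240 = 6.173.

μ ≈ 6.173, σ ≈ 0.240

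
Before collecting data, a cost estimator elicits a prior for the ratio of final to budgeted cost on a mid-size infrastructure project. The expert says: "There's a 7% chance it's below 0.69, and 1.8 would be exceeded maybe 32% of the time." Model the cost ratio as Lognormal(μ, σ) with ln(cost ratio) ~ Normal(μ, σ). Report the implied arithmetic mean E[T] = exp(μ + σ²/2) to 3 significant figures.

E[T] ≈ 1.61

If T ~ Lognormal(μ,σ) then ln T ~ Normal(μ,σ), so the p-quantile of ln T is μ + z_p·σ.
ln(0.69) = -0.3711 and ln(1.8) = 0.5878; z_{0.07} = -1.476, z_{0.68} = 0.4677.
σ = (0.5878 − -0.3711)/(0.4677 − (-1.476)) = 0.493.
μ = -0.3711 − (-1.476)·0.493 = 0.357.
E[T] = exp(μ + σ²/2) = exp(0.357 + 0.1217) = 1.61.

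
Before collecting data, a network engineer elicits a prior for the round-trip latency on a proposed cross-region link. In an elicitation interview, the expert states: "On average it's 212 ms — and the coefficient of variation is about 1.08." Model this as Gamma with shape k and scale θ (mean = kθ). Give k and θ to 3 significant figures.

For Gamma(k, scale θ): mean = kθ, variance = kθ², so CV = 1/√k.
CV = 1.08, hence k = 1/CV² = 0.857.
Then θ = mean/k = 212/0.857 = 247.

k ≈ 0.857, θ ≈ 247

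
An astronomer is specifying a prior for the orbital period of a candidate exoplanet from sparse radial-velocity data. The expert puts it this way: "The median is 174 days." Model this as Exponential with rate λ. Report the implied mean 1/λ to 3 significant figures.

mean ≈ 251 days

Exponential median = ln 2 / λ, so λ = ln 2 / 174.0 = 0.00398.
Mean = 1/λ = 251 days.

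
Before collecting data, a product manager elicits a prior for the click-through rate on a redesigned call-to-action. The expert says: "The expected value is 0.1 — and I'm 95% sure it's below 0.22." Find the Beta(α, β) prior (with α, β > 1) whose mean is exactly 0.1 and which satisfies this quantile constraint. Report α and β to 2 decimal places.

With mean 0.1 fixed, write α = 0.1s, β = 0.9s where s = α+β.
Need P(θ < 0.22) = 0.95 under Beta(0.1s, 0.9s). Normal approximation: (q−m)/√(m(1−m)/s) ≈ z_{0.95} = 1.64, so s ≈ 0.1·0.9·(1.64)²/(0.22−0.1)² = 16.9.
At s = 16.9: P(θ<0.22) ≈ 0.931. Adjusting to match 0.95 gives s ≈ 22.02.
So α = 0.1·22.02 ≈ 2.20, β = 0.9·22.02 ≈ 19.81.

α ≈ 2.20, β ≈ 19.81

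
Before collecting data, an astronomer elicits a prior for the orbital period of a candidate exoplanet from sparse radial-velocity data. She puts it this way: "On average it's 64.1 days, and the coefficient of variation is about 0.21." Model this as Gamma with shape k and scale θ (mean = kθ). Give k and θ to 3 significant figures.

k ≈ 22.7, θ ≈ 2.83

For Gamma(k, scale θ): mean = kθ, variance = kθ², so CV = 1/√k.
CV = 0.21, hence k = 1/CV² = 22.7.
Then θ = mean/k = 64.1/22.7 = 2.83.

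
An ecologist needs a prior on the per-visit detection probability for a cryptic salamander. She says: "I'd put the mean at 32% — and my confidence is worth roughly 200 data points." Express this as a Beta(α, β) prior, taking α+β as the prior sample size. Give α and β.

α = 64, β = 136

Under the effective-sample-size interpretation, Beta(α, β) has prior mean α/(α+β) and prior sample size α+β.
So α+β = 200 and α/(α+β) = 0.32, giving α = 0.32·200 = 64 and β = 200 − 64 = 136.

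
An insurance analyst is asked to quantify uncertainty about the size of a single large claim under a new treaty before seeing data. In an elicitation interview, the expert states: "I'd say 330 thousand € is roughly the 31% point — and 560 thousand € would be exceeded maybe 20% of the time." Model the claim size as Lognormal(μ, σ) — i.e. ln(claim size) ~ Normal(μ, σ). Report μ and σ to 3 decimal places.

μ ≈ 5.995, σ ≈ 0.395

If T ~ Lognormal(μ,σ) then ln T ~ Normal(μ,σ), so the p-quantile of ln T is μ + z_p·σ.
ln(330) = 5.799 and ln(560) = 6.328; z_{0.31} = -0.4959, z_{0.8} = 0.8416.
σ = (6.328 − 5.799)/(0.8416 − (-0.4959)) = 0.395.
μ = 5.799 − (-0.4959)·0.395 = 5.995.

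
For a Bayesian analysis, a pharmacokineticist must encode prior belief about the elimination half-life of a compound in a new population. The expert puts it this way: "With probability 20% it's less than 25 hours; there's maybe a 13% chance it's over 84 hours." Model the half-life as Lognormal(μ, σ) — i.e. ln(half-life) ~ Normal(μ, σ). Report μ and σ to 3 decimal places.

μ ≈ 3.737, σ ≈ 0.616

If T ~ Lognormal(μ,σ) then ln T ~ Normal(μ,σ), so the p-quantile of ln T is μ + z_p·σ.
ln(25) = 3.219 and ln(84) = 4.431; z_{0.2} = -0.8416, z_{0.87} = 1.126.
σ = (4.431 − 3.219)/(1.126 − (-0.8416)) = 0.616.
μ = 3.219 − (-0.8416)·0.616 = 3.737.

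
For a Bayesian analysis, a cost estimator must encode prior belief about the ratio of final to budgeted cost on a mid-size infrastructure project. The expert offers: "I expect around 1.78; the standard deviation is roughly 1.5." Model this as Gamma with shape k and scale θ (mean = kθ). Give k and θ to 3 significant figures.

k ≈ 1.41, θ ≈ 1.26

For Gamma(k, scale θ): mean = kθ, variance = kθ², so CV = 1/√k.
CV = SD/mean = 1.5/1.78 = 0.8427, hence k = 1/CV² = 1.41.
Then θ = mean/k = 1.78/1.41 = 1.26.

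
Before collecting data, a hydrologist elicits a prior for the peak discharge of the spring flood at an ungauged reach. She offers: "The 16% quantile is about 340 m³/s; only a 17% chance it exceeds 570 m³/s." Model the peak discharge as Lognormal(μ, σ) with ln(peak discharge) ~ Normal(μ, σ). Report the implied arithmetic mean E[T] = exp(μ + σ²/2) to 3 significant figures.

If T ~ Lognormal(μ,σ) then ln T ~ Normal(μ,σ), so the p-quantile of ln T is μ + z_p·σ.
ln(340) = 5.829 and ln(570) = 6.346; z_{0.16} = -0.9945, z_{0.83} = 0.9542.
σ = (6.346 − 5.829)/(0.9542 − (-0.9945)) = 0.265.
μ = 5.829 − (-0.9945)·0.265 = 6.093.
E[T] = exp(μ + σ²/2) = exp(6.093 + 0.0352) = 458 m³/s.

E[T] ≈ 458 m³/s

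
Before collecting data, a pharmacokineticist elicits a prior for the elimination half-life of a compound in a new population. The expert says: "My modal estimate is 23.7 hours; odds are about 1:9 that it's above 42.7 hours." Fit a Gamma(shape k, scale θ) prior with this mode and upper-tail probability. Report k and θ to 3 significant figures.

Gamma(k,θ) with k>1 has mode (k−1)θ, so θ = 23.7/(k−1).
Need P(X < 42.7) = 0.9 with θ tied to k this way. Start at k = 2, θ = 23.7: P(X<42.7) ≈ 0.538.
Too low — raise k to concentrate. Iterating converges to k ≈ 6.49.
Then θ = 23.7/(6.49−1) ≈ 4.31.

k ≈ 6.49, θ ≈ 4.31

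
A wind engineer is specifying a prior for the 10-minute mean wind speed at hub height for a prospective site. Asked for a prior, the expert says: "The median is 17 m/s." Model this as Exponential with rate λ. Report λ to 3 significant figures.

Exponential median = ln 2 / λ, so λ = ln 2 / 17.0 = 0.0408.

λ ≈ 0.0408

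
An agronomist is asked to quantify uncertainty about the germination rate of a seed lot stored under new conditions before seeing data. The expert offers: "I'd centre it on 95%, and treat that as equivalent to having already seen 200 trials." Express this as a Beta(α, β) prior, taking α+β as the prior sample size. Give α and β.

Under the effective-sample-size interpretation, Beta(α, β) has prior mean α/(α+β) and prior sample size α+β.
So α+β = 200 and α/(α+β) = 0.95, giving α = 0.95·200 = 190 and β = 200 − 190 = 10.

α = 190, β = 10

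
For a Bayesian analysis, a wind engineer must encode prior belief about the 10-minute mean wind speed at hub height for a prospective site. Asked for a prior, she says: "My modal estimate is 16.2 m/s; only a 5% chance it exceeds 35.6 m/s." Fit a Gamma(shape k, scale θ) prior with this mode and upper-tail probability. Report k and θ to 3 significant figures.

k ≈ 5.44, θ ≈ 3.65

Gamma(k,θ) with k>1 has mode (k−1)θ, so θ = 16.2/(k−1).
Need P(X < 35.6) = 0.95 with θ tied to k this way. Start at k = 2, θ = 16.2: P(X<35.6) ≈ 0.645.
Too low — raise k to concentrate. Iterating converges to k ≈ 5.44.
Then θ = 16.2/(5.44−1) ≈ 3.65.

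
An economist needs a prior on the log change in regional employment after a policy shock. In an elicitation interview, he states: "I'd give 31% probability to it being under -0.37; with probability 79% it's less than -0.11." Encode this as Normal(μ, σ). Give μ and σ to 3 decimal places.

For Normal(μ,σ), the p-quantile is μ + z_p·σ. Here z_{0.31} = -0.4959, z_{0.79} = 0.8064.
So -0.37 = μ − 0.4959σ and -0.11 = μ + 0.8064σ.
Subtracting: σ = (-0.11 − -0.37)/(0.8064 − (-0.4959)) = 0.200.
Then μ = -0.37 − (-0.4959)·0.200 = -0.271.

μ = -0.271, σ = 0.200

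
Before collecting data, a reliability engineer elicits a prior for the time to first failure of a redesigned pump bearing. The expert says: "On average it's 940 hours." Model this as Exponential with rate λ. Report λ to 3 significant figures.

Exponential mean = 1/λ, so λ = 1/940.0 = 0.00106.

λ ≈ 0.00106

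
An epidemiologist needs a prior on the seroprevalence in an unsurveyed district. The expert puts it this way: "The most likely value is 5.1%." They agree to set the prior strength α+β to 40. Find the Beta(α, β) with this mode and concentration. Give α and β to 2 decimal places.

For α,β > 1 the Beta mode is (α−1)/(α+β−2). With α+β = 40, the mode is (α−1)/38.
Set (α−1)/38 = 0.051 → α = 1 + 0.051·38 = 2.94.
β = 40 − α = 37.06.

α = 2.94, β = 37.06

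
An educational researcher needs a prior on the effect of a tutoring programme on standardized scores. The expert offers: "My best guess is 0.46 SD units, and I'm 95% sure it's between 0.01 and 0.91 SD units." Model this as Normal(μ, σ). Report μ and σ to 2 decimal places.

A symmetric 95% interval runs μ ± z·σ with z = 1.96.
Half-width = 0.45, so σ = 0.45/1.96 = 0.23.
μ is the stated best guess, 0.46.

μ = 0.46, σ = 0.23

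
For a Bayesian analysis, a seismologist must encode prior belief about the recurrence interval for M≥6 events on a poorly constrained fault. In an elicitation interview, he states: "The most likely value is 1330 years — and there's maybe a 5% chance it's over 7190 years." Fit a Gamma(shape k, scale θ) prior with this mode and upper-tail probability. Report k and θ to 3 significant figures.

Gamma(k,θ) with k>1 has mode (k−1)θ, so θ = 1330/(k−1).
Need P(X < 7190) = 0.95 with θ tied to k this way. Start at k = 2, θ = 1330: P(X<7190) ≈ 0.971.
Too high — lower k to spread out. Iterating converges to k ≈ 1.82.
Then θ = 1330/(1.82−1) ≈ 1610.

k ≈ 1.82, θ ≈ 1610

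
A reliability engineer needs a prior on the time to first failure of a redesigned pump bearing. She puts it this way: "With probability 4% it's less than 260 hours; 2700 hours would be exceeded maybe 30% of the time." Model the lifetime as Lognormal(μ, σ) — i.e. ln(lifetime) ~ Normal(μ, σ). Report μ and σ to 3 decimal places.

If T ~ Lognormal(μ,σ) then ln T ~ Normal(μ,σ), so the p-quantile of ln T is μ + z_p·σ.
ln(260) = 5.561 and ln(2700) = 7.901; z_{0.04} = -1.751, z_{0.7} = 0.5244.
σ = (7.901 − 5.561)/(0.5244 − (-1.751)) = 1.029.
μ = 5.561 − (-1.751)·1.029 = 7.362.

μ ≈ 7.362, σ ≈ 1.029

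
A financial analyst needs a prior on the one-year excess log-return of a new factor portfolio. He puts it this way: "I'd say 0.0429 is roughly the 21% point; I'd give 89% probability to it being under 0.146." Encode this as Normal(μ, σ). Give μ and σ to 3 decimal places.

μ = 0.084, σ = 0.051

For Normal(μ,σ), the p-quantile is μ + z_p·σ. Here z_{0.21} = -0.8064, z_{0.89} = 1.227.
So 0.0429 = μ − 0.8064σ and 0.146 = μ + 1.227σ.
Subtracting: σ = (0.146 − 0.0429)/(1.227 − (-0.8064)) = 0.051.
Then μ = 0.0429 − (-0.8064)·0.051 = 0.084.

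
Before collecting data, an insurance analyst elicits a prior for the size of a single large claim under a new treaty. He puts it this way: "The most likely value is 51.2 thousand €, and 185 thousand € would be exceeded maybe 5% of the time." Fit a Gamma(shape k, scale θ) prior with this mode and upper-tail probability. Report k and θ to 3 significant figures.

k ≈ 2.56, θ ≈ 32.9

Gamma(k,θ) with k>1 has mode (k−1)θ, so θ = 51.2/(k−1).
Need P(X < 185) = 0.95 with θ tied to k this way. Start at k = 2, θ = 51.2: P(X<185) ≈ 0.876.
Too low — raise k to concentrate. Iterating converges to k ≈ 2.56.
Then θ = 51.2/(2.56−1) ≈ 32.9.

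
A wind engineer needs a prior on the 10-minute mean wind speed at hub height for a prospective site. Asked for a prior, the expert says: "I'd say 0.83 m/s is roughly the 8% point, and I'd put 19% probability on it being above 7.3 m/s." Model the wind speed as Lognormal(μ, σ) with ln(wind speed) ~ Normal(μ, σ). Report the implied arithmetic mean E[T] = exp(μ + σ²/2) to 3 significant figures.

If T ~ Lognormal(μ,σ) then ln T ~ Normal(μ,σ), so the p-quantile of ln T is μ + z_p·σ.
ln(0.83) = -0.1863 and ln(7.3) = 1.988; z_{0.08} = -1.405, z_{0.81} = 0.8779.
σ = (1.988 − -0.1863)/(0.8779 − (-1.405)) = 0.952.
μ = -0.1863 − (-1.405)·0.952 = 1.152.
E[T] = exp(μ + σ²/2) = exp(1.152 + 0.4535) = 4.98 m/s.

E[T] ≈ 4.98 m/s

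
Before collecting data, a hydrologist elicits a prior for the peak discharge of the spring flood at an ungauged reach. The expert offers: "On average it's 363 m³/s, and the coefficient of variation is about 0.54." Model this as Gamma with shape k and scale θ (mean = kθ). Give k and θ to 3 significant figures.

k ≈ 3.43, θ ≈ 106

For Gamma(k, scale θ): mean = kθ, variance = kθ², so CV = 1/√k.
CV = 0.54, hence k = 1/CV² = 3.43.
Then θ = mean/k = 363/3.43 = 106.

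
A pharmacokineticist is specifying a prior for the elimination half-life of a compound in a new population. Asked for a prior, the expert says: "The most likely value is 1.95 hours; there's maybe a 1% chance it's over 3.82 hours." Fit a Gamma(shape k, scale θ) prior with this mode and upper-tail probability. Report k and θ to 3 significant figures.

k ≈ 11.9, θ ≈ 0.179

Gamma(k,θ) with k>1 has mode (k−1)θ, so θ = 1.95/(k−1).
Need P(X < 3.82) = 0.99 with θ tied to k this way. Start at k = 2, θ = 1.95: P(X<3.82) ≈ 0.583.
Too low — raise k to concentrate. Iterating converges to k ≈ 11.9.
Then θ = 1.95/(11.9−1) ≈ 0.179.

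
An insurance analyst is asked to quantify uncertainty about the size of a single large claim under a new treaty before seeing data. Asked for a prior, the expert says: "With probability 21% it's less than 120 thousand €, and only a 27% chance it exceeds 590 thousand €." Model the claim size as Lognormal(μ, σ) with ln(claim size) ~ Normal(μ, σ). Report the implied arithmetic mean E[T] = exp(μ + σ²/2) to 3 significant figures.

If T ~ Lognormal(μ,σ) then ln T ~ Normal(μ,σ), so the p-quantile of ln T is μ + z_p·σ.
ln(120) = 4.787 and ln(590) = 6.38; z_{0.21} = -0.8064, z_{0.73} = 0.6128.
σ = (6.38 − 4.787)/(0.6128 − (-0.8064)) = 1.122.
μ = 4.787 − (-0.8064)·1.122 = 5.692.
E[T] = exp(μ + σ²/2) = exp(5.692 + 0.6296) = 557 thousand €.

E[T] ≈ 557 thousand €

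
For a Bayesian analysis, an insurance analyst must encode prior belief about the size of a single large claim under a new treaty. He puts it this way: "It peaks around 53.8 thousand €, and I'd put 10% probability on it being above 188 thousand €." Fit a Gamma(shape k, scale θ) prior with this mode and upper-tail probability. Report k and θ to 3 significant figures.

k ≈ 2.2, θ ≈ 45

Gamma(k,θ) with k>1 has mode (k−1)θ, so θ = 53.8/(k−1).
Need P(X < 188) = 0.9 with θ tied to k this way. Start at k = 2, θ = 53.8: P(X<188) ≈ 0.864.
Too low — raise k to concentrate. Iterating converges to k ≈ 2.2.
Then θ = 53.8/(2.2−1) ≈ 45.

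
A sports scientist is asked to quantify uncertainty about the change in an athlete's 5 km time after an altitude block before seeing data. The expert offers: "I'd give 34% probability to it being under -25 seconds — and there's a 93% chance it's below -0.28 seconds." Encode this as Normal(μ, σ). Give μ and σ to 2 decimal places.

For Normal(μ,σ), the p-quantile is μ + z_p·σ. Here z_{0.34} = -0.4125, z_{0.93} = 1.476.
So -25 = μ − 0.4125σ and -0.28 = μ + 1.476σ.
Subtracting: σ = (-0.28 − -25)/(1.476 − (-0.4125)) = 13.09.
Then μ = -25 − (-0.4125)·13.09 = -19.60.

μ = -19.60, σ = 13.09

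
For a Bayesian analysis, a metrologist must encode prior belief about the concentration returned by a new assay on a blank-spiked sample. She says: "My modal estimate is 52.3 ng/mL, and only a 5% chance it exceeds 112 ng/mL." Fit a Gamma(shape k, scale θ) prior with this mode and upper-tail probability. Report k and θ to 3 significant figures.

k ≈ 5.76, θ ≈ 11

Gamma(k,θ) with k>1 has mode (k−1)θ, so θ = 52.3/(k−1).
Need P(X < 112) = 0.95 with θ tied to k this way. Start at k = 2, θ = 52.3: P(X<112) ≈ 0.631.
Too low — raise k to concentrate. Iterating converges to k ≈ 5.76.
Then θ = 52.3/(5.76−1) ≈ 11.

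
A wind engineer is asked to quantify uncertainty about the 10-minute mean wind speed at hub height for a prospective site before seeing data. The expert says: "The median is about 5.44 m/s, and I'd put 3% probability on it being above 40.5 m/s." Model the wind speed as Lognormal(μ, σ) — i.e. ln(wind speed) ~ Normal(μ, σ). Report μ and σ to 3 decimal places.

μ ≈ 1.694, σ ≈ 1.067

If T ~ Lognormal(μ,σ) then ln T ~ Normal(μ,σ), so the p-quantile of ln T is μ + z_p·σ.
ln(5.44) = 1.694 and ln(40.5) = 3.701; z_{0.5} = 0, z_{0.97} = 1.881.
σ = (3.701 − 1.694)/(1.881 − (0)) = 1.067.
μ = 1.694 − (0)·1.067 = 1.694.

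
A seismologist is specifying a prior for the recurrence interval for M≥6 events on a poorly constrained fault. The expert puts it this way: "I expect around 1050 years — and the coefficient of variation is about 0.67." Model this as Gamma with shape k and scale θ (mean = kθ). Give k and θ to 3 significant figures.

k ≈ 2.23, θ ≈ 471

For Gamma(k, scale θ): mean = kθ, variance = kθ², so CV = 1/√k.
CV = 0.67, hence k = 1/CV² = 2.23.
Then θ = mean/k = 1050/2.23 = 471.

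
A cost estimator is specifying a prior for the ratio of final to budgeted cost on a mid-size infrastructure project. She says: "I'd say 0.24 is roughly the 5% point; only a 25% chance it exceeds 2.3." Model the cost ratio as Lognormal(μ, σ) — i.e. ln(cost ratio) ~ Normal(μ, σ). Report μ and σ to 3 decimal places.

μ ≈ 0.176, σ ≈ 0.974

If T ~ Lognormal(μ,σ) then ln T ~ Normal(μ,σ), so the p-quantile of ln T is μ + z_p·σ.
ln(0.24) = -1.427 and ln(2.3) = 0.8329; z_{0.05} = -1.645, z_{0.75} = 0.6745.
σ = (0.8329 − -1.427)/(0.6745 − (-1.645)) = 0.974.
μ = -1.427 − (-1.645)·0.974 = 0.176.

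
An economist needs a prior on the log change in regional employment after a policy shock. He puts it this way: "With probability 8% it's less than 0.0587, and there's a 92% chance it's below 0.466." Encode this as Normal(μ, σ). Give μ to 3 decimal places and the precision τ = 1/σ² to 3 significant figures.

μ = 0.262, τ = 47.6

For Normal(μ,σ), the p-quantile is μ + z_p·σ. Here z_{0.08} = -1.405, z_{0.92} = 1.405.
So 0.0587 = μ − 1.405σ and 0.466 = μ + 1.405σ.
Subtracting: σ = (0.466 − 0.0587)/(1.405 − (-1.405)) = 0.145.
Then μ = 0.0587 − (-1.405)·0.145 = 0.262.
Precision τ = 1/σ² = 1/0.1449² = 47.6.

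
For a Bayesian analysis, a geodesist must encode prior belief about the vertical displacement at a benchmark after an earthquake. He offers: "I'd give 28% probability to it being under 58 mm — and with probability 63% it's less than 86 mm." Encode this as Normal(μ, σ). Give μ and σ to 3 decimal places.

μ = 75.842, σ = 30.611

The p-quantile of Normal(μ,σ) is μ + z_p·σ, with z_{0.28} = -0.5828 and z_{0.63} = 0.3319.
Eliminate σ: μ = (z₂·x₁ − z₁·x₂)/(z₂ − z₁) = (0.3319·58 − (-0.5828)·86)/0.9147 = 75.842.
Then σ = (x₂ − x₁)/(z₂ − z₁) = (86 − 58)/0.9147 = 30.611.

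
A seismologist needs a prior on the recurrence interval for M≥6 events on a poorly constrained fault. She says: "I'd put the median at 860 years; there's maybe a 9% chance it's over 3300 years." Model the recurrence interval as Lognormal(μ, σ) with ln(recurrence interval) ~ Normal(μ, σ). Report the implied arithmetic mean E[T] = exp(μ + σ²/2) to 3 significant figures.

E[T] ≈ 1420 years

If T ~ Lognormal(μ,σ) then ln T ~ Normal(μ,σ), so the p-quantile of ln T is μ + z_p·σ.
ln(860) = 6.757 and ln(3300) = 8.102; z_{0.5} = 0, z_{0.91} = 1.341.
σ = (8.102 − 6.757)/(1.341 − (0)) = 1.003.
μ = 6.757 − (0)·1.003 = 6.757.
E[T] = exp(μ + σ²/2) = exp(6.757 + 0.5030) = 1420 years.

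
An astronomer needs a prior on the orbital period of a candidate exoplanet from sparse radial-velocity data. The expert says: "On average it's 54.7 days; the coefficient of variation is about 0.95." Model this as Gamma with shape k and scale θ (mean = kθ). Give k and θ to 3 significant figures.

For Gamma(k, scale θ): mean = kθ, variance = kθ², so CV = 1/√k.
CV = 0.95, hence k = 1/CV² = 1.11.
Then θ = mean/k = 54.7/1.11 = 49.4.

k ≈ 1.11, θ ≈ 49.4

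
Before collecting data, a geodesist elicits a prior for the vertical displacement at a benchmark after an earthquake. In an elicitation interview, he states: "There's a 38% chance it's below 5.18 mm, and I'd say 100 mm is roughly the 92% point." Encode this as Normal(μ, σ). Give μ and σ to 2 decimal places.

The p-quantile of Normal(μ,σ) is μ + z_p·σ, with z_{0.38} = -0.3055 and z_{0.92} = 1.405.
Eliminate σ: μ = (z₂·x₁ − z₁·x₂)/(z₂ − z₁) = (1.405·5.18 − (-0.3055)·100)/1.711 = 22.11.
Then σ = (x₂ − x₁)/(z₂ − z₁) = (100 − 5.18)/1.711 = 55.43.

μ = 22.11, σ = 55.43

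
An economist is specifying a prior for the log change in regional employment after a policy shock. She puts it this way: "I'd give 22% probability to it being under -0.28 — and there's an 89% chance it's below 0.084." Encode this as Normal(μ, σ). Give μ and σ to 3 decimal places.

μ = -0.139, σ = 0.182

For Normal(μ,σ), the p-quantile is μ + z_p·σ. Here z_{0.22} = -0.7722, z_{0.89} = 1.227.
So -0.28 = μ − 0.7722σ and 0.084 = μ + 1.227σ.
Subtracting: σ = (0.084 − -0.28)/(1.227 − (-0.7722)) = 0.182.
Then μ = -0.28 − (-0.7722)·0.182 = -0.139.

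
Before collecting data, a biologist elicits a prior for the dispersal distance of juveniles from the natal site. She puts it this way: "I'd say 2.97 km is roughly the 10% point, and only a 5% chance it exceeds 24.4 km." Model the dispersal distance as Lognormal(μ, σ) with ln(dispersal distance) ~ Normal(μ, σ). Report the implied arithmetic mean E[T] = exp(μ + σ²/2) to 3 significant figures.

If T ~ Lognormal(μ,σ) then ln T ~ Normal(μ,σ), so the p-quantile of ln T is μ + z_p·σ.
ln(2.97) = 1.089 and ln(24.4) = 3.195; z_{0.1} = -1.282, z_{0.95} = 1.645.
σ = (3.195 − 1.089)/(1.645 − (-1.282)) = 0.720.
μ = 1.089 − (-1.282)·0.720 = 2.011.
E[T] = exp(μ + σ²/2) = exp(2.011 + 0.2590) = 9.68 km.

E[T] ≈ 9.68 km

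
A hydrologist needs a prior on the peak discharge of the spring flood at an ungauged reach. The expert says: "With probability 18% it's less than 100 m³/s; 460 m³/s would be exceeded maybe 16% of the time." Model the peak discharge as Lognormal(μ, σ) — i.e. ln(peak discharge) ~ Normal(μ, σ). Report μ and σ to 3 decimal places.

μ ≈ 5.337, σ ≈ 0.799

If T ~ Lognormal(μ,σ) then ln T ~ Normal(μ,σ), so the p-quantile of ln T is μ + z_p·σ.
ln(100) = 4.605 and ln(460) = 6.131; z_{0.18} = -0.9154, z_{0.84} = 0.9945.
σ = (6.131 − 4.605)/(0.9945 − (-0.9154)) = 0.799.
μ = 4.605 − (-0.9154)·0.799 = 5.337.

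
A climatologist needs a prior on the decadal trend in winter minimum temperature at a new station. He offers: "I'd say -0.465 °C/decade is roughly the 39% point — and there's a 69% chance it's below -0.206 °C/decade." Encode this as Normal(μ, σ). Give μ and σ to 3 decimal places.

For Normal(μ,σ), the p-quantile is μ + z_p·σ. Here z_{0.39} = -0.2793, z_{0.69} = 0.4959.
So -0.465 = μ − 0.2793σ and -0.206 = μ + 0.4959σ.
Subtracting: σ = (-0.206 − -0.465)/(0.4959 − (-0.2793)) = 0.334.
Then μ = -0.465 − (-0.2793)·0.334 = -0.372.

μ = -0.372, σ = 0.334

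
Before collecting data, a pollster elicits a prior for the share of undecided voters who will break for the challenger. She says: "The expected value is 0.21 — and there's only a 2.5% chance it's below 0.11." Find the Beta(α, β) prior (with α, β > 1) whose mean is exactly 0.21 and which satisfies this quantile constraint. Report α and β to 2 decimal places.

With mean 0.21 fixed, write α = 0.21s, β = 0.79s where s = α+β.
Need P(θ < 0.11) = 0.025 under Beta(0.21s, 0.79s). Normal approximation: (q−m)/√(m(1−m)/s) ≈ z_{0.025} = -1.96, so s ≈ 0.21·0.79·(-1.96)²/(0.11−0.21)² = 63.7.
At s = 63.7: P(θ<0.11) ≈ 0.013. Adjusting to match 0.025 gives s ≈ 49.95.
So α = 0.21·49.95 ≈ 10.49, β = 0.79·49.95 ≈ 39.46.

α ≈ 10.49, β ≈ 39.46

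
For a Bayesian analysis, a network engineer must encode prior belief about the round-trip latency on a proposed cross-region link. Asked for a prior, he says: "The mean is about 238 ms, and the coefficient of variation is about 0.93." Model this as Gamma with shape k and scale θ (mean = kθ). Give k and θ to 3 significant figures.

For Gamma(k, scale θ): mean = kθ, variance = kθ², so CV = 1/√k.
CV = 0.93, hence k = 1/CV² = 1.16.
Then θ = mean/k = 238/1.16 = 206.

k ≈ 1.16, θ ≈ 206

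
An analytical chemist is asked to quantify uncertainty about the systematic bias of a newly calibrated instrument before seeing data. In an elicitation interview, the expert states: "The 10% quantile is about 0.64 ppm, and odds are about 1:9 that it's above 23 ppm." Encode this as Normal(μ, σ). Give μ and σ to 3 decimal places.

μ = 11.820, σ = 8.724

For Normal(μ,σ), the p-quantile is μ + z_p·σ. Here z_{0.1} = -1.282, z_{0.9} = 1.282.
So 0.64 = μ − 1.282σ and 23 = μ + 1.282σ.
Subtracting: σ = (23 − 0.64)/(1.282 − (-1.282)) = 8.724.
Then μ = 0.64 − (-1.282)·8.724 = 11.820.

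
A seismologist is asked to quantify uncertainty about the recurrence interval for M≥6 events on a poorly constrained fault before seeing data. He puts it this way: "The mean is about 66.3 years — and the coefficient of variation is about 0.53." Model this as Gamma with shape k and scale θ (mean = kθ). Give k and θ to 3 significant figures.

For Gamma(k, scale θ): mean = kθ, variance = kθ², so CV = 1/√k.
CV = 0.53, hence k = 1/CV² = 3.56.
Then θ = mean/k = 66.3/3.56 = 18.6.

k ≈ 3.56, θ ≈ 18.6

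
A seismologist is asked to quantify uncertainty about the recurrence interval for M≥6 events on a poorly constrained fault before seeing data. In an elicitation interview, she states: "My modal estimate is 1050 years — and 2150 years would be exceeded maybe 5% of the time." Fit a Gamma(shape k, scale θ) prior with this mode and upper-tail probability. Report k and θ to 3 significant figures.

k ≈ 6.39, θ ≈ 195

Gamma(k,θ) with k>1 has mode (k−1)θ, so θ = 1050/(k−1).
Need P(X < 2150) = 0.95 with θ tied to k this way. Start at k = 2, θ = 1050: P(X<2150) ≈ 0.607.
Too low — raise k to concentrate. Iterating converges to k ≈ 6.39.
Then θ = 1050/(6.39−1) ≈ 195.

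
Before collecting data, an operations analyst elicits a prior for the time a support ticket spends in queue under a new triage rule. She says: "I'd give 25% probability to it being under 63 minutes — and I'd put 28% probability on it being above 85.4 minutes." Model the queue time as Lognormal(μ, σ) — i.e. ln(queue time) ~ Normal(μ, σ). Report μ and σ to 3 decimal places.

If T ~ Lognormal(μ,σ) then ln T ~ Normal(μ,σ), so the p-quantile of ln T is μ + z_p·σ.
ln(63) = 4.143 and ln(85.4) = 4.447; z_{0.25} = -0.6745, z_{0.72} = 0.5828.
σ = (4.447 − 4.143)/(0.5828 − (-0.6745)) = 0.242.
μ = 4.143 − (-0.6745)·0.242 = 4.306.

μ ≈ 4.306, σ ≈ 0.242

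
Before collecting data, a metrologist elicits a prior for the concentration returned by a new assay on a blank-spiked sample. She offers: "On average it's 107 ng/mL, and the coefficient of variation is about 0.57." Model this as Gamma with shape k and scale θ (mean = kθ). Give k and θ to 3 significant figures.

For Gamma(k, scale θ): mean = kθ, variance = kθ², so CV = 1/√k.
CV = 0.57, hence k = 1/CV² = 3.08.
Then θ = mean/k = 107/3.08 = 34.8.

k ≈ 3.08, θ ≈ 34.8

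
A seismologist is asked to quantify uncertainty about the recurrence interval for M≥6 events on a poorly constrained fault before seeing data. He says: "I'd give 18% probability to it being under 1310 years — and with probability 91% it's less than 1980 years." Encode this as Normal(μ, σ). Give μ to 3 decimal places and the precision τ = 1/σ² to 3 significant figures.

μ = 1581.836, τ = 1.13e-05

For Normal(μ,σ), the p-quantile is μ + z_p·σ. Here z_{0.18} = -0.9154, z_{0.91} = 1.341.
So 1310 = μ − 0.9154σ and 1980 = μ + 1.341σ.
Subtracting: σ = (1980 − 1310)/(1.341 − (-0.9154)) = 296.970.
Then μ = 1310 − (-0.9154)·296.970 = 1581.836.
Precision τ = 1/σ² = 1/297² = 1.13e-05.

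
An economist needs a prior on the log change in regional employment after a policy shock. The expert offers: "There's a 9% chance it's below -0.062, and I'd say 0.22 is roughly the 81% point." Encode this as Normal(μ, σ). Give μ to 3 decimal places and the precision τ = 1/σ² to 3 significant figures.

The p-quantile of Normal(μ,σ) is μ + z_p·σ, with z_{0.09} = -1.341 and z_{0.81} = 0.8779.
Eliminate σ: μ = (z₂·x₁ − z₁·x₂)/(z₂ − z₁) = (0.8779·-0.062 − (-1.341)·0.22)/2.219 = 0.108.
Then σ = (x₂ − x₁)/(z₂ − z₁) = (0.22 − -0.062)/2.219 = 0.127.
Precision τ = 1/σ² = 1/0.1271² = 61.9.

μ = 0.108, τ = 61.9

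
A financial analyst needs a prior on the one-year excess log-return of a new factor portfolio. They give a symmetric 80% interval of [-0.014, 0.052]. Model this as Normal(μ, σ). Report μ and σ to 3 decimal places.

μ = 0.019, σ = 0.026

A symmetric 80% interval runs μ ± z·σ with z = 1.282.
Half-width = 0.033, so σ = 0.033/1.282 = 0.026.
μ is the interval midpoint, 0.019.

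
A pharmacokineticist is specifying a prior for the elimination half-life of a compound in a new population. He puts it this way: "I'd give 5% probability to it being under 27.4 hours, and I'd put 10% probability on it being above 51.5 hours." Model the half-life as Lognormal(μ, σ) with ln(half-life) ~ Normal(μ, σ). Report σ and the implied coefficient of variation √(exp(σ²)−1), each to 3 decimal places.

σ ≈ 0.216, CV ≈ 0.218

If T ~ Lognormal(μ,σ) then ln T ~ Normal(μ,σ), so the p-quantile of ln T is μ + z_p·σ.
ln(27.4) = 3.311 and ln(51.5) = 3.942; z_{0.05} = -1.645, z_{0.9} = 1.282.
σ = (3.942 − 3.311)/(1.282 − (-1.645)) = 0.216.
μ = 3.311 − (-1.645)·0.216 = 3.665.
CV = √(exp(σ²)−1) = √(exp(0.0465)−1) = 0.218.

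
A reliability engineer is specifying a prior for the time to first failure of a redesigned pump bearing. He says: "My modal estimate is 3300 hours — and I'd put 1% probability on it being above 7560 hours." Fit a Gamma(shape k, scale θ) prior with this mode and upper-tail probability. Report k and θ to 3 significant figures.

Gamma(k,θ) with k>1 has mode (k−1)θ, so θ = 3300/(k−1).
Need P(X < 7560) = 0.99 with θ tied to k this way. Start at k = 2, θ = 3300: P(X<7560) ≈ 0.667.
Too low — raise k to concentrate. Iterating converges to k ≈ 7.96.
Then θ = 3300/(7.96−1) ≈ 474.

k ≈ 7.96, θ ≈ 474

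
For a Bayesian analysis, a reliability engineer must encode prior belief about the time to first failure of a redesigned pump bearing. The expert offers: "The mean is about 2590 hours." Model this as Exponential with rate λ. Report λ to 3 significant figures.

λ ≈ 0.000386

Exponential mean = 1/λ, so λ = 1/2590.0 = 0.000386.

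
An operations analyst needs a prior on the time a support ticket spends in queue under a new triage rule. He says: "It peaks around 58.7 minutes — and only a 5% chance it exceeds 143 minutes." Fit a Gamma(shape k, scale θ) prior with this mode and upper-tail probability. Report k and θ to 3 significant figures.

Gamma(k,θ) with k>1 has mode (k−1)θ, so θ = 58.7/(k−1).
Need P(X < 143) = 0.95 with θ tied to k this way. Start at k = 2, θ = 58.7: P(X<143) ≈ 0.699.
Too low — raise k to concentrate. Iterating converges to k ≈ 4.44.
Then θ = 58.7/(4.44−1) ≈ 17.1.

k ≈ 4.44, θ ≈ 17.1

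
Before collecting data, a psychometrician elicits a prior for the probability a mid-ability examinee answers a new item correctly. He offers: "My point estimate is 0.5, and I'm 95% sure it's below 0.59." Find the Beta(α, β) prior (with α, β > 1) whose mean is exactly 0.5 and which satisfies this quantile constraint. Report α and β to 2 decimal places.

With mean 0.5 fixed, write α = 0.5s, β = 0.5s where s = α+β.
Need P(θ < 0.59) = 0.95 under Beta(0.5s, 0.5s). Normal approximation: (q−m)/√(m(1−m)/s) ≈ z_{0.95} = 1.64, so s ≈ 0.5·0.5·(1.64)²/(0.59−0.5)² = 83.5.
At s = 83.5: P(θ<0.59) ≈ 0.951. Adjusting to match 0.95 gives s ≈ 82.64.
So α = 0.5·82.64 ≈ 41.32, β = 0.5·82.64 ≈ 41.32.

α ≈ 41.32, β ≈ 41.32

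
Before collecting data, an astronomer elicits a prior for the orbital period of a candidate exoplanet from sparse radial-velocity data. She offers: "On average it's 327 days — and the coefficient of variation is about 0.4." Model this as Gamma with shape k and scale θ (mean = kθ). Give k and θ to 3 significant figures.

For Gamma(k, scale θ): mean = kθ, variance = kθ², so CV = 1/√k.
CV = 0.4, hence k = 1/CV² = 6.25.
Then θ = mean/k = 327/6.25 = 52.3.

k ≈ 6.25, θ ≈ 52.3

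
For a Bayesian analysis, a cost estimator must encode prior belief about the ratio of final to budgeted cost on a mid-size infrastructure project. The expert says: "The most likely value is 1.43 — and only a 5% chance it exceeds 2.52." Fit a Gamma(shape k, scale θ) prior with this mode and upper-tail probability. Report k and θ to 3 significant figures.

Gamma(k,θ) with k>1 has mode (k−1)θ, so θ = 1.43/(k−1).
Need P(X < 2.52) = 0.95 with θ tied to k this way. Start at k = 2, θ = 1.43: P(X<2.52) ≈ 0.526.
Too low — raise k to concentrate. Iterating converges to k ≈ 9.69.
Then θ = 1.43/(9.69−1) ≈ 0.165.

k ≈ 9.69, θ ≈ 0.165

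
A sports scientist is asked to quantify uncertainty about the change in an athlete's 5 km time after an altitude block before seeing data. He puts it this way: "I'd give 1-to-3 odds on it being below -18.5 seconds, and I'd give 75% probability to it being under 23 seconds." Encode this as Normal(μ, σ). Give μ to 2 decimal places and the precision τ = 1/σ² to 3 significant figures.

The p-quantile of Normal(μ,σ) is μ + z_p·σ, with z_{0.25} = -0.6745 and z_{0.75} = 0.6745.
Eliminate σ: μ = (z₂·x₁ − z₁·x₂)/(z₂ − z₁) = (0.6745·-18.5 − (-0.6745)·23)/1.349 = 2.25.
Then σ = (x₂ − x₁)/(z₂ − z₁) = (23 − -18.5)/1.349 = 30.76.
Precision τ = 1/σ² = 1/30.76² = 0.00106.

μ = 2.25, τ = 0.00106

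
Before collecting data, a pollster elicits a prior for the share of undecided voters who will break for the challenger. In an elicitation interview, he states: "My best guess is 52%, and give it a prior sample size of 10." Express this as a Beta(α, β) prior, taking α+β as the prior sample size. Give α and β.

α = 5.2, β = 4.8

Under the effective-sample-size interpretation, Beta(α, β) has prior mean α/(α+β) and prior sample size α+β.
So α+β = 10 and α/(α+β) = 0.52, giving α = 0.52·10 = 5.2 and β = 10 − 5.2 = 4.8.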